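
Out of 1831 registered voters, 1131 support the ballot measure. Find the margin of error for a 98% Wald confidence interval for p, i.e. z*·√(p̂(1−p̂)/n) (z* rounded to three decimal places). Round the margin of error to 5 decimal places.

ME = 0.02642

The sample proportion is 1131/1831 = 0.61770.
SE(p̂) = √(0.61770·0.38230/1831) = 0.011357.
z* = 2.326 at the 98% level.
ME = 2.326·0.011357 = 0.02642.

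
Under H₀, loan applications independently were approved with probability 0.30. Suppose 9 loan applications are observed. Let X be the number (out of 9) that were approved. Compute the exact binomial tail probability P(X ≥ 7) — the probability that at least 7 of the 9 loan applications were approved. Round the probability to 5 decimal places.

P = 0.00429

X is binomial with n = 9 and p = 0.30.
P(X ≥ 7) = C(9,7)·0.30^7·0.70^2 + C(9,8)·0.30^8·0.70^1 + C(9,9)·0.30^9·0.70^0.
= 0.003858 + 0.000413 + 0.000020 = 0.00429.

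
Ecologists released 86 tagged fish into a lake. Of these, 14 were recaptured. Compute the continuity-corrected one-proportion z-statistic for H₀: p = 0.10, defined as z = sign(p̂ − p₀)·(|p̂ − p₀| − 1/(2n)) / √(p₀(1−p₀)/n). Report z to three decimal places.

z = 1.761

p̂ = 14/86 = 0.16279. p̂ − p₀ = 0.062791.
1/(2n) = 0.005814.
Corrected numerator: |0.062791| − 0.005814 = 0.056977.
Null standard error: √(0.10·0.90/86) = √0.001046512 = 0.032350.
z = +0.056977/0.032350 = 1.761.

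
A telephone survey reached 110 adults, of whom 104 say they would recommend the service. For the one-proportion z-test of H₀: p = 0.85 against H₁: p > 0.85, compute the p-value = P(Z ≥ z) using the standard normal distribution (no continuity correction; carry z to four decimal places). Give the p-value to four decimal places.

Sample proportion p̂ = 104/110 = 0.94545.
Under H₀, SE = √(p₀(1−p₀)/n) = √(0.85·0.15/110) = √0.001159091 = 0.034045.
Test statistic (full precision, shown to 4 dp): z = (104/110 − 0.85)/SE₀ ≈ 2.8037.
From the standard normal, P(Z ≥ z) = 0.0025.

p-value = 0.0025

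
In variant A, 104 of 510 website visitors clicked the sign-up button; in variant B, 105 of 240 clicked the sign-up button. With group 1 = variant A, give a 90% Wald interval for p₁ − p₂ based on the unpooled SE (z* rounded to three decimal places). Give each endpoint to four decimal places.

(-0.2939, -0.1733)

p̂₁ = 0.20392, p̂₂ = 0.43750, so the observed difference is -0.23358.
SE = √(0.000318309 + 0.001025391) = √0.001343700 = 0.036657.
For 90% confidence, z* = 1.645. Margin of error = 0.06030.
So the interval runs from -0.2939 to -0.1733.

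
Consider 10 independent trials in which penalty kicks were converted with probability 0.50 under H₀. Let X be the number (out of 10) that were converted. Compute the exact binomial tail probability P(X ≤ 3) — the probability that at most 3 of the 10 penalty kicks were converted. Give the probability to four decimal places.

X ~ Binomial(n=10, p=0.50).
P(X ≤ 3) = C(10,0)·0.50^0·0.50^10 + C(10,1)·0.50^1·0.50^9 + C(10,2)·0.50^2·0.50^8 + C(10,3)·0.50^3·0.50^7.
= 0.000977 + 0.009766 + 0.043945 + 0.117188 = 0.1719.

P = 0.1719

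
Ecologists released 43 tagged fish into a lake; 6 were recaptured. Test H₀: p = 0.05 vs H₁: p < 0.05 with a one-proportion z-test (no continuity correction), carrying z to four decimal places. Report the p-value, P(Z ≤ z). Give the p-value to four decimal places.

Sample proportion p̂ = 6/43 = 0.13953.
Null standard error: √(0.05·0.95/43) = √0.001104651 = 0.033236.
z = (p̂ − p₀)/SE = (6/43 − 0.05)/0.033236 ≈ 2.6939.
p-value = P(Z ≤ z) with z = 2.6939 → 0.9965.

p-value = 0.9965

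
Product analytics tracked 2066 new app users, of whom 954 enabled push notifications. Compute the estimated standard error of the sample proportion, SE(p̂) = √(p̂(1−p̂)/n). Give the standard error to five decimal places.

The sample proportion is 954/2066 = 0.46176.
p̂(1−p̂) = 0.248538.
SE = √(0.248538/2066) = 0.01097.

SE = 0.01097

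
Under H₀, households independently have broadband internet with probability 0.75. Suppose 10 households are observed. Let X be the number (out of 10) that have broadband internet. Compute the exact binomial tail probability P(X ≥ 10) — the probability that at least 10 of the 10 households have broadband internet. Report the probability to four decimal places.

X ~ Binomial(n=10, p=0.75).
P(X ≥ 10) = C(10,10)·0.75^10·0.25^0.
= 0.056314 = 0.0563.

P = 0.0563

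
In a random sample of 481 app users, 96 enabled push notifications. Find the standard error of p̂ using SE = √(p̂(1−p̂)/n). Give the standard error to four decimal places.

p̂ = 96/481 = 0.19958.
p̂(1−p̂) = 0.159748.
Dividing by n and taking the root: √0.000332116 = 0.0182.

SE = 0.0182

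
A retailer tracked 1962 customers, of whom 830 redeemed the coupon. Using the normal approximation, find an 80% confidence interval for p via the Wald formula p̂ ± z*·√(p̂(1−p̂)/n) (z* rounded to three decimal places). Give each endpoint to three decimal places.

(0.409, 0.437)

The sample proportion is 830/1962 = 0.42304.
SE = √(p̂(1−p̂)/n) = √(0.244077/1962) = 0.011154.
z* = 1.282 at the 80% level.
Margin = 1.282·0.011154 = 0.01430.
CI: 0.42304 ± 0.01430 = (0.409, 0.437).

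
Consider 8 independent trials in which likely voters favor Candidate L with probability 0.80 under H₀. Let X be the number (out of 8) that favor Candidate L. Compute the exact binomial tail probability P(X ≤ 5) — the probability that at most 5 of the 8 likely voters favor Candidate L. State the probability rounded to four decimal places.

P = 0.2031

X is binomial with n = 8 and p = 0.80.
P(X ≤ 5) = Σ_{j=0}^{5} C(8,j)·0.80^j·0.20^{8−j}.
= 0.000003 + 0.000082 + 0.001147 + 0.009175 + 0.045875 + 0.146801 = 0.2031.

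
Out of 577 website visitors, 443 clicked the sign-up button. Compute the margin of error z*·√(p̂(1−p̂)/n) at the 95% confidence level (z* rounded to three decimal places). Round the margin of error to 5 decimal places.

The sample proportion is 443/577 = 0.76776.
Standard error of p̂: √(0.178302/577) = √0.000309016 = 0.017579.
For 95% confidence, z* = 1.960.
ME = 1.960·0.017579 = 0.03445.

ME = 0.03445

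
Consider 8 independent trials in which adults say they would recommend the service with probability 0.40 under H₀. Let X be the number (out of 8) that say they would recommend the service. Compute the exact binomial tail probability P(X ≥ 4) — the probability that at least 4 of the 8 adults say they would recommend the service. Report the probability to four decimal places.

P = 0.4059

X is binomial with n = 8 and p = 0.40.
P(X ≥ 4) = Σ_{j=4}^{8} C(8,j)·0.40^j·0.60^{8−j}.
= 0.232243 + 0.123863 + 0.041288 + 0.007864 + 0.000655 = 0.4059.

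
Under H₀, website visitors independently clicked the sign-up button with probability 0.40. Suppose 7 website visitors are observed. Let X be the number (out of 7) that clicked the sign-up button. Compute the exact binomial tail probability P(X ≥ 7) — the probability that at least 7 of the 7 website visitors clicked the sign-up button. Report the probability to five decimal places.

X is binomial with n = 7 and p = 0.40.
P(X ≥ 7) = C(7,7)·0.40^7·0.60^0.
= 0.001638 = 0.00164.

P = 0.00164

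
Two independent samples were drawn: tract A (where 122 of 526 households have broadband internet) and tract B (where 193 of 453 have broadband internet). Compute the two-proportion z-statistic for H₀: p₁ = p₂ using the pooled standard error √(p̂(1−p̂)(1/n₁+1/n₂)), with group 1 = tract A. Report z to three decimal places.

Sample proportions: p̂₁ = 122/526 = 0.23194 and p̂₂ = 193/453 = 0.42605.
Pooling: p̂ = 315/979 = 0.32176.
SE = √[p̂(1−p̂)(1/n₁+1/n₂)] = √[0.32176·0.67824·(1/526+1/453)] ≈ 0.029944.
z = (p̂₁ − p̂₂)/SE = (0.23194 − 0.42605)/0.029944 = -0.19411/0.029944 = -6.482.

z = -6.482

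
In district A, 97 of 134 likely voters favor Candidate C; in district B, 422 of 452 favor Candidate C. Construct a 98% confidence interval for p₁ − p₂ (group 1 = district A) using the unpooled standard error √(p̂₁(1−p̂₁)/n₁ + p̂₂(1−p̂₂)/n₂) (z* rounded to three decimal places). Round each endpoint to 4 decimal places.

(-0.3036, -0.1159)

p̂₁ = 0.72388, p̂₂ = 0.93363, so the observed difference is -0.20975.
SE = √(0.001491623 + 0.000137094) = √0.001628717 = 0.040357.
z* = 2.326 at the 98% level. Margin = 2.326·0.040357 = 0.09387.
So the interval runs from -0.3036 to -0.1159.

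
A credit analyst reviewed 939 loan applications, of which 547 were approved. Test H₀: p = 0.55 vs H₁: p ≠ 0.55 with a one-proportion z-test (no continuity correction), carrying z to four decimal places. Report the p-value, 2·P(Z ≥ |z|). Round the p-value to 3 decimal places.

p-value = 0.045

p̂ = 547/939 = 0.58253.
Null standard error: √(0.55·0.45/939) = √0.000263578 = 0.016235.
Test statistic (full precision, shown to 4 dp): z = (547/939 − 0.55)/SE₀ ≈ 2.0040.
From the standard normal, 2·P(Z ≥ |z|) = 0.045.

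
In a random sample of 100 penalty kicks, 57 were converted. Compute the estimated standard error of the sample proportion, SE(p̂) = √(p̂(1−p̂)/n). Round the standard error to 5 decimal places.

SE = 0.04951

With x = 57 successes in n = 100, p̂ = 0.57000.
p̂(1−p̂) = 0.245100.
Dividing by n and taking the root: √0.002451000 = 0.04951.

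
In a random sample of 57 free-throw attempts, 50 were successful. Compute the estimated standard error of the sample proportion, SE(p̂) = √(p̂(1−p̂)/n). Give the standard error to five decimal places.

p̂ = 50/57 = 0.87719.
p̂(1−p̂) = 0.107728.
Dividing by n and taking the root: √0.001889965 = 0.04347.

SE = 0.04347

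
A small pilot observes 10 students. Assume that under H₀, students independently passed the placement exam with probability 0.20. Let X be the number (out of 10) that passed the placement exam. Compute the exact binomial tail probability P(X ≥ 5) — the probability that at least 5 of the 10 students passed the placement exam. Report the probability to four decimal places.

P = 0.0328

X is binomial with n = 10 and p = 0.20.
P(X ≥ 5) = Σ_{j=5}^{10} C(10,j)·0.20^j·0.80^{10−j}.
= 0.026424 + 0.005505 + 0.000786 + 0.000074 + 0.000004 + 0.000000 = 0.0328.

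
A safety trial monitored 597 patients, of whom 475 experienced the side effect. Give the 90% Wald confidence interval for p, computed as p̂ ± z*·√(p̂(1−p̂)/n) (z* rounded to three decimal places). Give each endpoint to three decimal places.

(0.768, 0.823)

p̂ = 475/597 = 0.79564.
Standard error of p̂: √(0.162594/597) = √0.000272352 = 0.016503.
The 90% critical value is z* = 1.645.
Margin of error: 1.645 × 0.016503 = 0.02715.
Interval: 0.79564 ± 0.02715 → (0.768, 0.823).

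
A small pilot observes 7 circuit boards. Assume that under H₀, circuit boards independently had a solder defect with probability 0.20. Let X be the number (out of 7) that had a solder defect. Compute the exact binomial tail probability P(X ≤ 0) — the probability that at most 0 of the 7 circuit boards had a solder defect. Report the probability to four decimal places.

P = 0.2097

X is binomial with n = 7 and p = 0.20.
P(X ≤ 0) = C(7,0)·0.20^0·0.80^7.
= 0.209715 = 0.2097.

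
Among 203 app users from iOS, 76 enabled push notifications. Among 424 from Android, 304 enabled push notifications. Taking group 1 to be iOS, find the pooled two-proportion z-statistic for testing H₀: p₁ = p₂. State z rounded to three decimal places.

Sample proportions: p̂₁ = 76/203 = 0.37438 and p̂₂ = 304/424 = 0.71698.
Pooled p̂ = (76+304)/(203+424) = 380/627 = 0.60606.
Pooled SE = √[0.2387511·0.00728460] ≈ 0.041704.
z = -0.34260/0.041704 = -8.215.

z = -8.215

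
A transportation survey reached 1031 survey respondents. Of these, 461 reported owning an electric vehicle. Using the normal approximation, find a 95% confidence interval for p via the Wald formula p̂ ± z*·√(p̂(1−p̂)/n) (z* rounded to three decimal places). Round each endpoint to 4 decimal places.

Sample proportion p̂ = 461/1031 = 0.44714.
Standard error of p̂: √(0.247206/1031) = √0.000239773 = 0.015485.
For 95% confidence, z* = 1.960.
Margin = 1.960·0.015485 = 0.03035.
CI: 0.44714 ± 0.03035 = (0.4168, 0.4775).

(0.4168, 0.4775)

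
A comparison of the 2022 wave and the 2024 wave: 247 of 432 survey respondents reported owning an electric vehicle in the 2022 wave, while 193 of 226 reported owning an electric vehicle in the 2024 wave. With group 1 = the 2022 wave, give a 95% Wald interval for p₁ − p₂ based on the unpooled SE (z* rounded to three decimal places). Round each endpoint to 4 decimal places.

(-0.3478, -0.2167)

p̂₁ = 247/432 = 0.57176, p̂₂ = 193/226 = 0.85398; p̂₁ − p̂₂ = -0.28222.
SE = √(0.000566784 + 0.000551755) = √0.001118539 = 0.033445.
The 95% critical value is z* = 1.960. Margin of error = 0.06555.
So the interval runs from -0.3478 to -0.2167.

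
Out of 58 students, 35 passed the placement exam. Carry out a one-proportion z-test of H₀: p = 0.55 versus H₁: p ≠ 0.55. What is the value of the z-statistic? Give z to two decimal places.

z = 0.82

Sample proportion p̂ = 35/58 = 0.60345.
Null standard error: √(0.55·0.45/58) = √0.004267241 = 0.065324.
Test statistic: z = 0.05345/0.065324 = 0.82.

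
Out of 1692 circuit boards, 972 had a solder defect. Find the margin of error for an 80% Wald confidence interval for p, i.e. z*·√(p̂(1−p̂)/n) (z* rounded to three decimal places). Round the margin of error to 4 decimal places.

The sample proportion is 972/1692 = 0.57447.
Standard error of p̂: √(0.244455/1692) = √0.000144477 = 0.012020.
z* = 1.282 at the 80% level.
ME = 1.282·0.012020 = 0.0154.

ME = 0.0154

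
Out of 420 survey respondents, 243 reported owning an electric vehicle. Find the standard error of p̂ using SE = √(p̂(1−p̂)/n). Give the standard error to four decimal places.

p̂ = 243/420 = 0.57857.
p̂(1−p̂) = 0.57857·0.42143 = 0.243827.
SE = √(0.243827/420) = √0.000580540 = 0.0241.

SE = 0.0241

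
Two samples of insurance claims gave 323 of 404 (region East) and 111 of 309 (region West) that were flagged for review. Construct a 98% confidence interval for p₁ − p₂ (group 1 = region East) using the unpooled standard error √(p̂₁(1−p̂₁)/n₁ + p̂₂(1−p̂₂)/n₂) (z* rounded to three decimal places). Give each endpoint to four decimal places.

(0.3617, 0.5189)

p̂₁ = 0.79950, p̂₂ = 0.35922, so the observed difference is 0.44028.
SE = √(0.000396774 + 0.000744925) = √0.001141699 = 0.033789.
z* = 2.326 at the 98% level. Margin = 2.326·0.033789 = 0.07859.
So the interval runs from 0.3617 to 0.5189.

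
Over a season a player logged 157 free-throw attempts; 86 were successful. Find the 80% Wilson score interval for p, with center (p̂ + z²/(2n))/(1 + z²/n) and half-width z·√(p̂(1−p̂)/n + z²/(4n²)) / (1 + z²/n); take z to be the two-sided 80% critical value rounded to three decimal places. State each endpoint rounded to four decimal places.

p̂ = 86/157 = 0.54777; z = 1.282, so z² = 1.643524.
1 + z²/n = 1.010468.
Adjusted center: (0.54777 + z²/(2n))/1.010468 = 0.54728.
Radicand: p̂(1−p̂)/n + z²/(4n²) = 0.001577821 + 0.000016669 = 0.001594490.
Half-width = z·√(radicand)/denom = 1.282·0.039931/1.010468 = 0.05066.
So the interval runs from 0.4966 to 0.5979.

(0.4966, 0.5979)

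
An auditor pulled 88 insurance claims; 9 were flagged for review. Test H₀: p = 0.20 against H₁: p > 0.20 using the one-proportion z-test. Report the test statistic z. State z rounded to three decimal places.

z = -2.292

Sample proportion p̂ = 9/88 = 0.10227.
Under H₀, SE = √(p₀(1−p₀)/n) = √(0.20·0.80/88) = √0.001818182 = 0.042640.
z = (0.10227 − 0.20)/0.042640 = -0.09773/0.042640 = -2.292.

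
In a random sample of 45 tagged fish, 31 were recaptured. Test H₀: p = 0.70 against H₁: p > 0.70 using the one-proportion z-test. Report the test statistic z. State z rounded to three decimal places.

p̂ = 31/45 = 0.68889.
SE₀ = √(0.70·0.30/45) = 0.068313.
z = (0.68889 − 0.70)/0.068313 = -0.01111/0.068313 = -0.163.

z = -0.163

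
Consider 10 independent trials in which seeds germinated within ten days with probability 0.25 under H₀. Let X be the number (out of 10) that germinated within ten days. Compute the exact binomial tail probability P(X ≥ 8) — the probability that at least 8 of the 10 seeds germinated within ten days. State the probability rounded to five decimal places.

P = 0.00042

X ~ Binomial(n=10, p=0.25).
P(X ≥ 8) = C(10,8)·0.25^8·0.75^2 + C(10,9)·0.25^9·0.75^1 + C(10,10)·0.25^10·0.75^0.
= 0.000386 + 0.000029 + 0.000001 = 0.00042.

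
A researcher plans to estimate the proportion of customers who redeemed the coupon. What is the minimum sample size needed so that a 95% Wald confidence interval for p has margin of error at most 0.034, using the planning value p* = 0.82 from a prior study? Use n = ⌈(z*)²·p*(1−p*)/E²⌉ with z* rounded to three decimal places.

The 95% critical value is z* = 1.960.
p*(1−p*) = 0.1476.
(z*)²·p*(1−p*)/E² = 3.841600·0.1476/0.001156 = 490.502.
⌈490.502⌉ = 491.

n = 491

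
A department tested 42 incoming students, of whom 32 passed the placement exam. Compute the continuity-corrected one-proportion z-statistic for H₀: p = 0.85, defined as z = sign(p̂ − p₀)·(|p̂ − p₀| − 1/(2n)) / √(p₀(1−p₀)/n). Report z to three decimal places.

p̂ = 32/42 = 0.76190. p̂ − p₀ = -0.088095.
1/(2n) = 0.011905.
Corrected numerator: |-0.088095| − 0.011905 = 0.076190.
Under H₀, SE = √(p₀(1−p₀)/n) = √(0.85·0.15/42) = √0.003035714 = 0.055097.
z = −0.076190/0.055097 = -1.383.

z = -1.383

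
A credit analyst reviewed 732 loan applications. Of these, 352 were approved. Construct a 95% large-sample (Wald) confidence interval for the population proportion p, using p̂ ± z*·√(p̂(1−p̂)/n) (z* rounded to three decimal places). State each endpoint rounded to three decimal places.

(0.445, 0.517)

Sample proportion p̂ = 352/732 = 0.48087.
SE = √(p̂(1−p̂)/n) = √(0.249634/732) = 0.018467.
For 95% confidence, z* = 1.960.
Margin = 1.960·0.018467 = 0.03620.
CI: 0.48087 ± 0.03620 = (0.445, 0.517).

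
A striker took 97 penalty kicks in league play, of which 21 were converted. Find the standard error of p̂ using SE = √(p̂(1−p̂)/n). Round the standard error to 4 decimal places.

SE = 0.0418

The sample proportion is 21/97 = 0.21649.
p̂(1−p̂) = 0.169622.
Dividing by n and taking the root: √0.001748680 = 0.0418.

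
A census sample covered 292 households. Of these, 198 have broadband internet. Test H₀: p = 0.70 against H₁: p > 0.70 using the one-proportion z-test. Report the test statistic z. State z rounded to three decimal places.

The sample proportion is 198/292 = 0.67808.
Null standard error: √(0.70·0.30/292) = √0.000719178 = 0.026817.
z = (0.67808 − 0.70)/0.026817 = -0.02192/0.026817 = -0.817.

z = -0.817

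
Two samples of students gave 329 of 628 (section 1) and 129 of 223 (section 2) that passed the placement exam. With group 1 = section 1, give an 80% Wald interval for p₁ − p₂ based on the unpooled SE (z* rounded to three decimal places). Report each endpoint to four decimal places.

p̂₁ = 0.52389, p̂₂ = 0.57848, so the observed difference is -0.05459.
SE = √(0.000397181 + 0.001093460) = √0.001490641 = 0.038609.
The 80% critical value is z* = 1.282. Margin of error = 0.04950.
Interval: -0.05459 ± 0.04950 → (-0.1041, -0.0051).

(-0.1041, -0.0051)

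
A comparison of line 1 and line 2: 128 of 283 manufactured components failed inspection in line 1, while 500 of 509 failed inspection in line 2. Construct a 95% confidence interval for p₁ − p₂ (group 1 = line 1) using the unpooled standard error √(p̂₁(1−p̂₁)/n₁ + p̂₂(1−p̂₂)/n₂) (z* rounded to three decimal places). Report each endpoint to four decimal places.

p̂₁ = 128/283 = 0.45230, p̂₂ = 500/509 = 0.98232; p̂₁ − p̂₂ = -0.53002.
SE = √(0.000875351 + 0.000034124) = √0.000909475 = 0.030158.
z* = 1.960 at the 95% level. Margin of error = 0.05911.
So the interval runs from -0.5891 to -0.4709.

(-0.5891, -0.4709)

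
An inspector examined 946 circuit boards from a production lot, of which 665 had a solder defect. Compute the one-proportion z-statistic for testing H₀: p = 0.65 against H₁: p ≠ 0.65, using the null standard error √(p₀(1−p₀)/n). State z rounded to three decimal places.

z = 3.415

With x = 665 successes in n = 946, p̂ = 0.70296.
SE₀ = √(0.65·0.35/946) = 0.015508.
Test statistic: z = 0.05296/0.015508 = 3.415.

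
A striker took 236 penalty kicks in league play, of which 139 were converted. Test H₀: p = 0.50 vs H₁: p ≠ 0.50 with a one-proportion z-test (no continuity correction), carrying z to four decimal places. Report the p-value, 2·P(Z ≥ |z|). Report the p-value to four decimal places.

p̂ = 139/236 = 0.58898.
Under H₀, SE = √(p₀(1−p₀)/n) = √(0.50·0.50/236) = √0.001059322 = 0.032547.
z = (p̂ − p₀)/SE = (139/236 − 0.50)/0.032547 ≈ 2.7340.
p-value = 2·P(Z ≥ |z|) with z = 2.7340 → 0.0063.

p-value = 0.0063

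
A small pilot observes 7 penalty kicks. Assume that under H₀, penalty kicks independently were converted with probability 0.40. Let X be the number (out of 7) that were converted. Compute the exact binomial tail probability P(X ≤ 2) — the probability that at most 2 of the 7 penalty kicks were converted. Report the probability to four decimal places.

X is binomial with n = 7 and p = 0.40.
P(X ≤ 2) = C(7,0)·0.40^0·0.60^7 + C(7,1)·0.40^1·0.60^6 + C(7,2)·0.40^2·0.60^5.
= 0.027994 + 0.130637 + 0.261274 = 0.4199.

P = 0.4199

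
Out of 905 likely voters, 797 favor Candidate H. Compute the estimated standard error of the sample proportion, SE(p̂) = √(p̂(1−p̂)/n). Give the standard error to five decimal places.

SE = 0.01078

p̂ = 797/905 = 0.88066.
p̂(1−p̂) = 0.88066·0.11934 = 0.105098.
Dividing by n and taking the root: √0.000116130 = 0.01078.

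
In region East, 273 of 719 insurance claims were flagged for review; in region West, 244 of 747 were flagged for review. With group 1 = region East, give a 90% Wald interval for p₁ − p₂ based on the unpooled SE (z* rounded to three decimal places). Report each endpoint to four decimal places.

p̂₁ = 273/719 = 0.37969, p̂₂ = 244/747 = 0.32664; p̂₁ − p̂₂ = 0.05305.
SE = √(0.000327575 + 0.000294439) = √0.000622014 = 0.024940.
The 90% critical value is z* = 1.645. Margin of error = 0.04103.
Interval: 0.05305 ± 0.04103 → (0.0120, 0.0941).

(0.0120, 0.0941)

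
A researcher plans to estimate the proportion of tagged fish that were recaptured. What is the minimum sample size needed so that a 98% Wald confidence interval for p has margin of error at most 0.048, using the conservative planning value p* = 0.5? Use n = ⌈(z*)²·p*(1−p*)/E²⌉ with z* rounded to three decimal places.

n = 588

z* = 2.326 at the 98% level.
p*(1−p*) = 0.50·0.50 = 0.2500.
(z*)²·p*(1−p*)/E² = 5.410276·0.2500/0.002304 = 587.053.
⌈587.053⌉ = 588.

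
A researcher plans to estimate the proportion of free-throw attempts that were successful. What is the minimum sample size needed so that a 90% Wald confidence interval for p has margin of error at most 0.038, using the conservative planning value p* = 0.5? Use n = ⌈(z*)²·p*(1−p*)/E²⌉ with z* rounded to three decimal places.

For 90% confidence, z* = 1.645.
p*(1−p*) = 0.2500.
Required n before rounding: 2.706025 × 0.2500 / 0.038² = 468.495.
⌈468.495⌉ = 469.

n = 469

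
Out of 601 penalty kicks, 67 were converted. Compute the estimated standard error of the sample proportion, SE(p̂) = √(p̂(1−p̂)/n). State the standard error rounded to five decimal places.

The sample proportion is 67/601 = 0.11148.
p̂(1−p̂) = 0.099052.
SE = √(0.099052/601) = 0.01284.

SE = 0.01284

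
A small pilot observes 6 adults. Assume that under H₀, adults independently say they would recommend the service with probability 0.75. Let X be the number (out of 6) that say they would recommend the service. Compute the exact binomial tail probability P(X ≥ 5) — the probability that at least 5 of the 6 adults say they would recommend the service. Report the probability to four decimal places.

P = 0.5339

X ~ Binomial(n=6, p=0.75).
P(X ≥ 5) = C(6,5)·0.75^5·0.25^1 + C(6,6)·0.75^6·0.25^0.
= 0.355957 + 0.177979 = 0.5339.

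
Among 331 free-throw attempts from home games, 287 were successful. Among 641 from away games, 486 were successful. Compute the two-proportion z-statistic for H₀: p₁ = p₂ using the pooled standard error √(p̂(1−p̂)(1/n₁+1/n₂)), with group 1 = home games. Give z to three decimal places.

z = 3.987

Sample proportions: p̂₁ = 287/331 = 0.86707 and p̂₂ = 486/641 = 0.75819.
Pooled p̂ = (287+486)/(331+641) = 773/972 = 0.79527.
SE = √[p̂(1−p̂)(1/n₁+1/n₂)] = √[0.79527·0.20473·(1/331+1/641)] ≈ 0.027311.
z = (p̂₁ − p̂₂)/SE = (0.86707 − 0.75819)/0.027311 = 0.10888/0.027311 = 3.987.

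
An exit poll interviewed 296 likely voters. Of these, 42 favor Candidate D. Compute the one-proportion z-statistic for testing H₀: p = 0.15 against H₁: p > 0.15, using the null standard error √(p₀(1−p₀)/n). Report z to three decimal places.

z = -0.391

With x = 42 successes in n = 296, p̂ = 0.14189.
Under H₀, SE = √(p₀(1−p₀)/n) = √(0.15·0.85/296) = √0.000430743 = 0.020754.
z = (p̂ − p₀)/SE = (0.14189 − 0.15)/0.020754 = -0.391.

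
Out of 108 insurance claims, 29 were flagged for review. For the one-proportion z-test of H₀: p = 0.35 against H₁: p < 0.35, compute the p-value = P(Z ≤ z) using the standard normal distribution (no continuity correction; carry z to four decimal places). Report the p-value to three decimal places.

With x = 29 successes in n = 108, p̂ = 0.26852.
Null standard error: √(0.35·0.65/108) = √0.002106481 = 0.045896.
Test statistic (full precision, shown to 4 dp): z = (29/108 − 0.35)/SE₀ ≈ -1.7753.
From the standard normal, P(Z ≤ z) = 0.038.

p-value = 0.038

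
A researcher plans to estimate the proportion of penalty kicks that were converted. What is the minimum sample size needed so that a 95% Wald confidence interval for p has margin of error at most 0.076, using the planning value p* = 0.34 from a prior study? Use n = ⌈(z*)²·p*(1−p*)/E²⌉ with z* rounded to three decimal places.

n = 150

The 95% critical value is z* = 1.960.
p*(1−p*) = 0.2244.
(z*)²·p*(1−p*)/E² = 3.841600·0.2244/0.005776 = 149.248.
⌈149.248⌉ = 150.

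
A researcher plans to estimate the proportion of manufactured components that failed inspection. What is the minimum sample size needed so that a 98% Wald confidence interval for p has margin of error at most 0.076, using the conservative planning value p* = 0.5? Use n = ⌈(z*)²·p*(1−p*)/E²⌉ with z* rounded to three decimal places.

n = 235

The 98% critical value is z* = 2.326.
p*(1−p*) = 0.50·0.50 = 0.2500.
(z*)²·p*(1−p*)/E² = 5.410276·0.2500/0.005776 = 234.171.
⌈234.171⌉ = 235.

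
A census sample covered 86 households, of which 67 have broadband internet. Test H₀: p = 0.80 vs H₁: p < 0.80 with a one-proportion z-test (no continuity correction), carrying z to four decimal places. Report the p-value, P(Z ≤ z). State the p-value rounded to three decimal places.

With x = 67 successes in n = 86, p̂ = 0.77907.
Under H₀, SE = √(p₀(1−p₀)/n) = √(0.80·0.20/86) = √0.001860465 = 0.043133.
z = (p̂ − p₀)/SE = (67/86 − 0.80)/0.043133 ≈ -0.4852.
From the standard normal, P(Z ≤ z) = 0.314.

p-value = 0.314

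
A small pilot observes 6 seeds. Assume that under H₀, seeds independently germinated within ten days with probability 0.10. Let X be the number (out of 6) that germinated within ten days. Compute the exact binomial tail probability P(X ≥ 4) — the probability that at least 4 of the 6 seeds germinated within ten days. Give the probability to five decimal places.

P = 0.00127

X ~ Binomial(n=6, p=0.10).
P(X ≥ 4) = C(6,4)·0.10^4·0.90^2 + C(6,5)·0.10^5·0.90^1 + C(6,6)·0.10^6·0.90^0.
= 0.001215 + 0.000054 + 0.000001 = 0.00127.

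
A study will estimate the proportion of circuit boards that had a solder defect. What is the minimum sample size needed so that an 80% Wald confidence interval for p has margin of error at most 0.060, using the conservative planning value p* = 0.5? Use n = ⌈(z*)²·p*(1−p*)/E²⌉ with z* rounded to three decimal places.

n = 115

For 80% confidence, z* = 1.282.
p*(1−p*) = 0.2500.
(z*)²·p*(1−p*)/E² = 1.643524·0.2500/0.003600 = 114.134.
Rounding up, n = 115.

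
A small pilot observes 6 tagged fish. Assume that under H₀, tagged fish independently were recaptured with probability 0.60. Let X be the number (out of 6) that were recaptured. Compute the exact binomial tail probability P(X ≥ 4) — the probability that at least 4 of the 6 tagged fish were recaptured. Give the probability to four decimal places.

P = 0.5443

X is binomial with n = 6 and p = 0.60.
P(X ≥ 4) = C(6,4)·0.60^4·0.40^2 + C(6,5)·0.60^5·0.40^1 + C(6,6)·0.60^6·0.40^0.
= 0.311040 + 0.186624 + 0.046656 = 0.5443.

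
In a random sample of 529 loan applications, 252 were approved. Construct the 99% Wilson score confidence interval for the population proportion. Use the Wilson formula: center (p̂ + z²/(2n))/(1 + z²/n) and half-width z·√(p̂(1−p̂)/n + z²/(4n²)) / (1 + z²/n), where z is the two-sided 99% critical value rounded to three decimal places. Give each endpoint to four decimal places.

p̂ = 252/529 = 0.47637; z = 2.576, so z² = 6.635776.
Denominator 1 + z²/n = 1 + 6.635776/529 = 1.012544.
Center = (0.47637 + 0.006272)/1.012544 = 0.47666.
Radicand: p̂(1−p̂)/n + z²/(4n²) = 0.000471534 + 0.000005928 = 0.000477462.
Half-width = z·√(radicand)/denom = 2.576·0.021851/1.012544 = 0.05559.
So the interval runs from 0.4211 to 0.5323.

(0.4211, 0.5323)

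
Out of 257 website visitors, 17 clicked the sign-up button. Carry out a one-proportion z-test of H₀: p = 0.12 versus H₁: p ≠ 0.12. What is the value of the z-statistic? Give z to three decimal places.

z = -2.657

With x = 17 successes in n = 257, p̂ = 0.06615.
Null standard error: √(0.12·0.88/257) = √0.000410895 = 0.020271.
z = (p̂ − p₀)/SE = (0.06615 − 0.12)/0.020271 = -2.657.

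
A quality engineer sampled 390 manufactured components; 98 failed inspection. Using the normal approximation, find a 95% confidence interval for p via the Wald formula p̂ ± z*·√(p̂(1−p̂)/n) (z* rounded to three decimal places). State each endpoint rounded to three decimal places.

(0.208, 0.294)

Sample proportion p̂ = 98/390 = 0.25128.
SE = √(p̂(1−p̂)/n) = √(0.188139/390) = 0.021964.
The 95% critical value is z* = 1.960.
Margin of error: 1.960 × 0.021964 = 0.04305.
CI: 0.25128 ± 0.04305 = (0.208, 0.294).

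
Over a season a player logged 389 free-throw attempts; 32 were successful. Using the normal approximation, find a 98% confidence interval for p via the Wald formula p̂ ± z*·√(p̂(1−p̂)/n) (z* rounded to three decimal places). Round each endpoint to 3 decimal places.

(0.050, 0.115)

p̂ = 32/389 = 0.08226.
Standard error of p̂: √(0.075495/389) = √0.000194075 = 0.013931.
The 98% critical value is z* = 2.326.
Margin of error: 2.326 × 0.013931 = 0.03240.
Interval: 0.08226 ± 0.03240 → (0.050, 0.115).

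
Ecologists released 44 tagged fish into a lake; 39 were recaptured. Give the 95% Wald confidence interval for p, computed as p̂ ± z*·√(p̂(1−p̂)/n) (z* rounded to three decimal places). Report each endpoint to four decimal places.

(0.7926, 0.9801)

Sample proportion p̂ = 39/44 = 0.88636.
SE(p̂) = √(0.88636·0.11364/44) = 0.047845.
The 95% critical value is z* = 1.960.
Margin = 1.960·0.047845 = 0.09378.
CI: 0.88636 ± 0.09378 = (0.7926, 0.9801).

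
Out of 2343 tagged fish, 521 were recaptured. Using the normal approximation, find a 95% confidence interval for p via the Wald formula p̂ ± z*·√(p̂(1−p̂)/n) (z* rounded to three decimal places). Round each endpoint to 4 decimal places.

(0.2055, 0.2392)

With x = 521 successes in n = 2343, p̂ = 0.22236.
SE(p̂) = √(0.22236·0.77764/2343) = 0.008591.
The 95% critical value is z* = 1.960.
Margin of error: 1.960 × 0.008591 = 0.01684.
Interval: 0.22236 ± 0.01684 → (0.2055, 0.2392).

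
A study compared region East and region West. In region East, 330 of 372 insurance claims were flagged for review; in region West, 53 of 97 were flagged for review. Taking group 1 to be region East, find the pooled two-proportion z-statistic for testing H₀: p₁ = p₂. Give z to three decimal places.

p̂₁ = 330/372 = 0.88710, p̂₂ = 53/97 = 0.54639.
Pooling: p̂ = 383/469 = 0.81663.
Pooled SE = √[0.1497447·0.01299745] ≈ 0.044117.
z = (p̂₁ − p̂₂)/SE = (0.88710 − 0.54639)/0.044117 = 0.34071/0.044117 = 7.723.

z = 7.723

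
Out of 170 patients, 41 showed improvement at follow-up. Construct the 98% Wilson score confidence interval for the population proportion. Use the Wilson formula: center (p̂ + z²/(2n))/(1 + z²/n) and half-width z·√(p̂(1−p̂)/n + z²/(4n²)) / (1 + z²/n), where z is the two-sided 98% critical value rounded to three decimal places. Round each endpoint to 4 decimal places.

Here p̂ = 41/170 = 0.24118 and z = 2.326 (z² = 5.410276).
1 + z²/n = 1.031825.
Adjusted center: (0.24118 + z²/(2n))/1.031825 = 0.24916.
Radicand: p̂(1−p̂)/n + z²/(4n²) = 0.001076532 + 0.000046802 = 0.001123334.
Half-width = z·√(radicand)/denom = 2.326·0.033516/1.031825 = 0.07555.
Interval: 0.24916 ± 0.07555 → (0.1736, 0.3247).

(0.1736, 0.3247)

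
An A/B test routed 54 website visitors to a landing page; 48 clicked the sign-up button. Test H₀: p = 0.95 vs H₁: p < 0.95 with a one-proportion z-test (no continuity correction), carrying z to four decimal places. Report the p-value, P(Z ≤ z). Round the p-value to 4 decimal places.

p-value = 0.0197

Sample proportion p̂ = 48/54 = 0.88889.
Under H₀, SE = √(p₀(1−p₀)/n) = √(0.95·0.05/54) = √0.000879630 = 0.029659.
z = (p̂ − p₀)/SE = (48/54 − 0.95)/0.029659 ≈ -2.0605.
p-value = P(Z ≤ z) with z = -2.0605 → 0.0197.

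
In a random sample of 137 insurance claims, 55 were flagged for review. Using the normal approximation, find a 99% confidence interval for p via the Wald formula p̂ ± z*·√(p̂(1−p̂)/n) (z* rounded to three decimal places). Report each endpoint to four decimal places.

(0.2936, 0.5093)

p̂ = 55/137 = 0.40146.
Standard error of p̂: √(0.240290/137) = √0.001753940 = 0.041880.
For 99% confidence, z* = 2.576.
Margin = 2.576·0.041880 = 0.10788.
Interval: 0.40146 ± 0.10788 → (0.2936, 0.5093).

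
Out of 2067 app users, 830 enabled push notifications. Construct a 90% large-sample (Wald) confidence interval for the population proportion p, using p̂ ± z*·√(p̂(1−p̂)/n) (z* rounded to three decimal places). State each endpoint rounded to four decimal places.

(0.3838, 0.4193)

With x = 830 successes in n = 2067, p̂ = 0.40155.
SE(p̂) = √(0.40155·0.59845/2067) = 0.010782.
z* = 1.645 at the 90% level.
Margin of error: 1.645 × 0.010782 = 0.01774.
Interval: 0.40155 ± 0.01774 → (0.3838, 0.4193).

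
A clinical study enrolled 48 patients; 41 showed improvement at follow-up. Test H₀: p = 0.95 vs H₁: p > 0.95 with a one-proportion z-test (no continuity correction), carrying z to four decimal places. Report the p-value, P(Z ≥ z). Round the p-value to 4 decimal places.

p-value = 0.9988

Sample proportion p̂ = 41/48 = 0.85417.
Null standard error: √(0.95·0.05/48) = √0.000989583 = 0.031458.
Test statistic (full precision, shown to 4 dp): z = (41/48 − 0.95)/SE₀ ≈ -3.0464.
p-value = P(Z ≥ z) with z = -3.0464 → 0.9988.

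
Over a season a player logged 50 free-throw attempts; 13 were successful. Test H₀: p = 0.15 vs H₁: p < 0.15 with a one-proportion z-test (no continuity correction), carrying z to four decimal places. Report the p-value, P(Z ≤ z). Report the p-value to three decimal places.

Sample proportion p̂ = 13/50 = 0.26000.
SE₀ = √(0.15·0.85/50) = 0.050498.
Test statistic (full precision, shown to 4 dp): z = (13/50 − 0.15)/SE₀ ≈ 2.1783.
From the standard normal, P(Z ≤ z) = 0.985.

p-value = 0.985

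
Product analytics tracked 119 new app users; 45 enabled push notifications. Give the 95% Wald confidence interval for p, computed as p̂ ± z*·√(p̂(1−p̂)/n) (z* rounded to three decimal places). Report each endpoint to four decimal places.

(0.2910, 0.4653)

The sample proportion is 45/119 = 0.37815.
SE = √(p̂(1−p̂)/n) = √(0.235153/119) = 0.044453.
z* = 1.960 at the 95% level.
Margin = 1.960·0.044453 = 0.08713.
So the interval runs from 0.2910 to 0.4653.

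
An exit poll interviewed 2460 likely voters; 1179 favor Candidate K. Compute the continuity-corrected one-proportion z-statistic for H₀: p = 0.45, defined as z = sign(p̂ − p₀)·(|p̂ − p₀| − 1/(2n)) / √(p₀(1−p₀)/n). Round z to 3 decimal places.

z = 2.898

p̂ = 1179/2460 = 0.47927. p̂ − p₀ = 0.029268.
Continuity correction 1/(2n) = 1/4920 = 0.000203.
Corrected numerator: |0.029268| − 0.000203 = 0.029065.
Under H₀, SE = √(p₀(1−p₀)/n) = √(0.45·0.55/2460) = √0.000100610 = 0.010030.
z = +0.029065/0.010030 = 2.898.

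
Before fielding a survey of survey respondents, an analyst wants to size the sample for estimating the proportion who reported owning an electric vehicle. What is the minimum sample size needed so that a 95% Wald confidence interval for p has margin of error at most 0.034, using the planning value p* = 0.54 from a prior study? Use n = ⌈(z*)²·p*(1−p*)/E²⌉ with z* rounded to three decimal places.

n = 826

For 95% confidence, z* = 1.960.
p*(1−p*) = 0.2484.
Required n before rounding: 3.841600 × 0.2484 / 0.034² = 825.479.
Rounding up, n = 826.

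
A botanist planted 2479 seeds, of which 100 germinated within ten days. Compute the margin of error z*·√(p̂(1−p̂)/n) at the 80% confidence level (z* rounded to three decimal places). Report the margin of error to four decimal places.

Sample proportion p̂ = 100/2479 = 0.04034.
SE(p̂) = √(0.04034·0.95966/2479) = 0.003952.
The 80% critical value is z* = 1.282.
Margin of error = z*·SE = 1.282 × 0.003952 = 0.0051.

ME = 0.0051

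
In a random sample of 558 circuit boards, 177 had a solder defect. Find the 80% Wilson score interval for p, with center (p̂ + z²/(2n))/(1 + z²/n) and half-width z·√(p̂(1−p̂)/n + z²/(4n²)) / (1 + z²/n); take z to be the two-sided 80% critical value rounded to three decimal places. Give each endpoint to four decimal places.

(0.2925, 0.3430)

p̂ = 177/558 = 0.31720; z = 1.282, so z² = 1.643524.
1 + z²/n = 1.002945.
Center = (0.31720 + 0.001473)/1.002945 = 0.31774.
Radicand: p̂(1−p̂)/n + z²/(4n²) = 0.000388146 + 0.000001320 = 0.000389466.
Half-width = 1.282·√0.000389466/1.002945 = 0.02523.
So the interval runs from 0.2925 to 0.3430.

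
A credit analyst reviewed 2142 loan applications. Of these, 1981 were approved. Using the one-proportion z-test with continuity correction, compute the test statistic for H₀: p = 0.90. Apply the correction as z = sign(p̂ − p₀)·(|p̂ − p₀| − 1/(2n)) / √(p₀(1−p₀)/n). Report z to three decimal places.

p̂ = 1981/2142 = 0.92484. p̂ − p₀ = 0.024837.
1/(2n) = 0.000233.
Corrected numerator: |0.024837| − 0.000233 = 0.024604.
Under H₀, SE = √(p₀(1−p₀)/n) = √(0.90·0.10/2142) = √0.000042017 = 0.006482.
z = +0.024604/0.006482 = 3.796.

z = 3.796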